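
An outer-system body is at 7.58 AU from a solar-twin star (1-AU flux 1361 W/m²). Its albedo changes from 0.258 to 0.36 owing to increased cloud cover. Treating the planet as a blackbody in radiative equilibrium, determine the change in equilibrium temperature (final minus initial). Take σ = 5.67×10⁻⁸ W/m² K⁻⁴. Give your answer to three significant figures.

Flux at the orbit: S = 1361/(7.58)² = 23.69 W/m².
With α = 0.258, T₁ = 93.83 K.
After:  T₂ = [23.69·0.64/(4σ)]^(1/4) = 90.42 K.
ΔT = T₂ − T₁ = -3.405 K.

-3.41 K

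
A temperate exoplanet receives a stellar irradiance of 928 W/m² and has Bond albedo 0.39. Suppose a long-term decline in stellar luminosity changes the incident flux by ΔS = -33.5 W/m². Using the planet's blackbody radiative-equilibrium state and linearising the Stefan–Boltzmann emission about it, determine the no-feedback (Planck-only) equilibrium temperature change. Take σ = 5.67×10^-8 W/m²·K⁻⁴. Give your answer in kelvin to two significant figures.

-2.0 K

The baseline emission temperature is T_e = 223.5 K.
Only a fraction (1−α) is absorbed and it's spread over 4πR², so ΔF = (1−α)ΔS/4 = -5.109 W/m².
Linearising σT⁴ gives d(σT⁴)/dT = 4σT_e³ = 2.533 W/m² per K.
So ΔT₀ = -5.109/2.533 = -2.02 K.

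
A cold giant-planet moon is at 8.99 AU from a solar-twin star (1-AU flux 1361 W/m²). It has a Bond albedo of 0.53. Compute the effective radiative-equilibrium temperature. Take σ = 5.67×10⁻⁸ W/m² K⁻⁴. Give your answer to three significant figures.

Irradiance scales as 1/d², so S = 1361 W/m² × (1/8.99)² = 16.84 W/m².
The planet absorbs (1−α)S over its disc πR² and re-emits over 4πR², so the mean absorbed flux is (1−0.53)·16.84/4 = 1.979 W/m².
In equilibrium σT⁴ equals this, so T = 76.86 K.

76.9 K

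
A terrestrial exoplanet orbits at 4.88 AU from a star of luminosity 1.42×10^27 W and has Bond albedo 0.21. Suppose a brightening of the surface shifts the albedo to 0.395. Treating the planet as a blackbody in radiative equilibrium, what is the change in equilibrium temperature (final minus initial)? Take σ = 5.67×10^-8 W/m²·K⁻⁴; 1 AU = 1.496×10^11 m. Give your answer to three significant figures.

-10.6 K

Orbital distance: d = 4.88 AU = 7.300×10^11 m.
Flux at the orbit: S = L/(4πd²) = 1.42×10^27/(4π·(7.30×10^11)²) = 212.0 W/m².
Initial: T₁ = [S(1−0.21)/(4σ)]^(1/4) = 164.9 K.
With α = 0.395, T₂ = 154.2 K.
Change: 154.2 − 164.9 = -10.64 K.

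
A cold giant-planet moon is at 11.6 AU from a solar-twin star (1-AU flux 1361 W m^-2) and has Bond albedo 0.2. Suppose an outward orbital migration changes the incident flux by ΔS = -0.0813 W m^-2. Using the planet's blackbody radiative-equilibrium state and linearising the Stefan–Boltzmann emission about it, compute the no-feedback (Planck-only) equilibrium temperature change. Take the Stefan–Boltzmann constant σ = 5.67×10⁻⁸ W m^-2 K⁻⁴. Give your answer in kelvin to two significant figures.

Flux at the orbit: S = 1361/(11.6)² = 10.11 W m^-2.
Unperturbed T_e = [10.11·(1−0.2)/(4σ)]^¼ = 77.29 K.
Only a fraction (1−α) is absorbed and it's spread over 4πR², so ΔF = (1−α)ΔS/4 = -0.01626 W m^-2.
Planck response: λ_P = 4σT_e³ = 4·5.67×10⁻⁸·(77.29)³ = 0.1047 W m^-2/K.
Hence the no-feedback warming is ΔF/(4σT_e³) = -0.155 K.

-0.16 K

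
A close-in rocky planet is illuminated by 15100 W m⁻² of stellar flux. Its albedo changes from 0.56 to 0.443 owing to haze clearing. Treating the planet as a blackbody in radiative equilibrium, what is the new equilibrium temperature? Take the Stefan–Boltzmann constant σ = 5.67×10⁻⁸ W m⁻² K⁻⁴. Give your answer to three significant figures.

New equilibrium: T₂ = [(1−0.443)·15100/(4σ)]^(1/4) = 438.8 K.

439 K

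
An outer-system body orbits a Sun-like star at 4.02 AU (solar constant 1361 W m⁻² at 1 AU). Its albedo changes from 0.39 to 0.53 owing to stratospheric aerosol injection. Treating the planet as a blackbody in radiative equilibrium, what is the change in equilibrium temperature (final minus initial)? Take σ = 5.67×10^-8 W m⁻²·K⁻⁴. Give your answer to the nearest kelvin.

-8 kelvin

Flux at the orbit: S = 1361/(4.02)² = 84.22 W m⁻².
Initial: T₁ = [S(1−0.39)/(4σ)]^(1/4) = 122.7 K.
With α = 0.53, T₂ = 114.9 K.
Change: 114.9 − 122.7 = -7.741 K.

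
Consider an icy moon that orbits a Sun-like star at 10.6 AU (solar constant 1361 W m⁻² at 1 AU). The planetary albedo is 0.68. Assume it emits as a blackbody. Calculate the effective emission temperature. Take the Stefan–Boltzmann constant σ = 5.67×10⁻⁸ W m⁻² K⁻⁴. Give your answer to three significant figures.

64.3 K

By the inverse-square law, S = 1361/10.6² = 12.11 W m⁻².
Averaging over the sphere, the absorbed flux is S(1−α)/4 = 0.9690 W m⁻².
In equilibrium σT⁴ equals this, so T = 64.30 K.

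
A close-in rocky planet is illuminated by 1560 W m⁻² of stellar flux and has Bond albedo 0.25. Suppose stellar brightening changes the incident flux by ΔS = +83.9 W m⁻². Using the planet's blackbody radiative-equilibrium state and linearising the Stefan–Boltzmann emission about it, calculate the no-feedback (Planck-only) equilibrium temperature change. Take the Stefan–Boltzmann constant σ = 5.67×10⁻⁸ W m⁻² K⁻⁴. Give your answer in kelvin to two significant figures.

3.6 K

The baseline emission temperature is T_e = 268.0 K.
ΔF = Δ[S(1−α)]/4 = (1−0.25)·+83.9/4 = 15.73 W m⁻².
Planck response: λ_P = 4σT_e³ = 4·5.67×10⁻⁸·(268.0)³ = 4.366 W m⁻²/K.
So ΔT₀ = 15.73/4.366 = 3.60 K.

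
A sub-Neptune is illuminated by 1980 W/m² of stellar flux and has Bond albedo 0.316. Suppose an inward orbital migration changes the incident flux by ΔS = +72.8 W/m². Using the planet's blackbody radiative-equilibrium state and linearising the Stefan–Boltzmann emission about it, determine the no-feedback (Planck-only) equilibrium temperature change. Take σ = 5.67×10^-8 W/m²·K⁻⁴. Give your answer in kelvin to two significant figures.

Unperturbed T_e = [1980·(1−0.316)/(4σ)]^¼ = 278.0 K.
ΔF = Δ[S(1−α)]/4 = (1−0.316)·+72.8/4 = 12.45 W/m².
Linearising σT⁴ gives d(σT⁴)/dT = 4σT_e³ = 4.872 W/m² per K.
Hence the no-feedback warming is ΔF/(4σT_e³) = 2.56 K.

2.6 kelvin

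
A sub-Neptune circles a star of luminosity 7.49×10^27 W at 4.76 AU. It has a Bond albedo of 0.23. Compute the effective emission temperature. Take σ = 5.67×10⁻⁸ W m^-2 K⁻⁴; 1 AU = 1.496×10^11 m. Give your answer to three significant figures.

251 kelvin

d = 4.76 × 1.496×10^11 m = 7.121×10^11 m.
Spreading L over a sphere of radius d: S = 7.49×10^27/(4π·7.12×10^11²) = 1175 W m^-2.
Averaging over the sphere, the absorbed flux is S(1−α)/4 = 226.3 W m^-2.
Balancing against σT⁴: T = (226.3/5.67×10⁻⁸)^(1/4) = 251.3 K.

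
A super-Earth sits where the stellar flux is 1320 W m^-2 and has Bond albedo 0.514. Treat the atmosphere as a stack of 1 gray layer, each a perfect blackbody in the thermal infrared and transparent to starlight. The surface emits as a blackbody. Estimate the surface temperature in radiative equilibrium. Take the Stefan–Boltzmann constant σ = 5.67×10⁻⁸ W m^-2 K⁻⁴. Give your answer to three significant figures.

Top-of-atmosphere balance: σT_e⁴ = S(1−α)/4 = 160.4 W m^-2 → T_e = 230.6 K.
For an N-layer opaque stack, T_s⁴ = (N+1)T_e⁴, hence T_s = (2)^(1/4)×230.6 K = 274.3 K.

274 K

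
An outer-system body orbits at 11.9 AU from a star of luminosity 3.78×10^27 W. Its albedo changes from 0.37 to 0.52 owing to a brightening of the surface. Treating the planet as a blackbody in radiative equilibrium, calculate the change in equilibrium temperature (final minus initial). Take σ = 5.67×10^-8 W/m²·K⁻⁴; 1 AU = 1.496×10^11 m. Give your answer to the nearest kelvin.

Orbital distance: d = 11.9 AU = 1.780×10^12 m.
Spreading L over a sphere of radius d: S = 3.78×10^27/(4π·1.78×10^12²) = 94.91 W/m².
Initial: T₁ = [S(1−0.37)/(4σ)]^(1/4) = 127.4 K.
After:  T₂ = [94.91·0.48/(4σ)]^(1/4) = 119.1 K.
Change: 119.1 − 127.4 = -8.375 K.

-8 K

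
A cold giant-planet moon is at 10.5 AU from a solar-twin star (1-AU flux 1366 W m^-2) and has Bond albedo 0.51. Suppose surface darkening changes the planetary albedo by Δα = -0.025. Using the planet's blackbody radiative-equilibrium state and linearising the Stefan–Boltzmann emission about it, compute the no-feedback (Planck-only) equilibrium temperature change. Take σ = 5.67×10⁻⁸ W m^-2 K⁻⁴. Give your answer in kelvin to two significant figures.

0.92 K

By the inverse-square law, S = 1366/10.5² = 12.39 W m^-2.
Reference equilibrium: T_e = [S(1−α)/(4σ)]^(1/4) = 71.93 K.
The change in absorbed flux is Δ[S(1−α)/4] = −SΔα/4 = 0.07744 W m^-2.
The Planck feedback parameter is 4σT_e³ = 0.08440 W m^-2/K.
So ΔT₀ = 0.07744/0.08440 = 0.917 K.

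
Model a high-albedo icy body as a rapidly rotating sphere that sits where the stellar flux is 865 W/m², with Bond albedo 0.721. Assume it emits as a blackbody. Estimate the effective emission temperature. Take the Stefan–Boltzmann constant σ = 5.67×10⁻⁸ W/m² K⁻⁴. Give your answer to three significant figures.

Absorbed flux (global mean): S(1−α)/4 = 865.0·0.279/4 = 60.33 W/m².
Balancing against σT⁴: T = (60.33/5.67×10⁻⁸)^(1/4) = 180.6 K.

181 K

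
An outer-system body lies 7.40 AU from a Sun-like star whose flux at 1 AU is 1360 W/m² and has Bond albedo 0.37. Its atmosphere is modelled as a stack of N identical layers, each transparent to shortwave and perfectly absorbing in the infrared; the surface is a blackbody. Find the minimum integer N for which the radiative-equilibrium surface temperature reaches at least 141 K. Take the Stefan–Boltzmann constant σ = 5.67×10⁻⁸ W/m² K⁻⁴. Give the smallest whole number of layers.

5

By the inverse-square law, S = 1360/7.40² = 24.84 W/m².
OLR = S(1−α)/4 = 3.912 W/m²; the top layer radiates at T_e = 91.14 K.
T_s = (N+1)^(1/4)·T_e ≥ 141 K requires N+1 ≥ (T_s/T_e)⁴ = (141/91.14)⁴ = 5.729.
So N ≥ 4.729; the smallest integer is N = 5.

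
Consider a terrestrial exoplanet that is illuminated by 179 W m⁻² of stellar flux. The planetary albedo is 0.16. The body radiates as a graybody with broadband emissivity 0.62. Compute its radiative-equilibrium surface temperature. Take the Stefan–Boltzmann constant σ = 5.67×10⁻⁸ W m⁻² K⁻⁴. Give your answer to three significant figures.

The planet absorbs (1−α)S over its disc πR² and re-emits over 4πR², so the mean absorbed flux is (1−0.16)·179.0/4 = 37.59 W m⁻².
Equating to εσT⁴ with ε = 0.62: T = (37.59/0.62σ)^(1/4) = 180.8 K.

181 K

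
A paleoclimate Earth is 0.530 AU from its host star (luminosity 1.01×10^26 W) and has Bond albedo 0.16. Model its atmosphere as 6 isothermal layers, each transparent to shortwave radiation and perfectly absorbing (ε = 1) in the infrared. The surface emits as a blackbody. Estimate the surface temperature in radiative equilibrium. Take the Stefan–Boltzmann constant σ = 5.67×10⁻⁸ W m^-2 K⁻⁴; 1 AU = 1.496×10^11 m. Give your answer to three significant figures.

427 K

Orbital distance: d = 0.530 AU = 7.929×10^10 m.
Spreading L over a sphere of radius d: S = 1.01×10^26/(4π·7.93×10^10²) = 1278 W m^-2.
Top-of-atmosphere balance: σT_e⁴ = S(1−α)/4 = 268.5 W m^-2 → T_e = 262.3 K.
Layer-by-layer balance gives σT_s⁴ = (N+1)σT_e⁴, so T_s = 7^¼·262.3 = 426.7 K.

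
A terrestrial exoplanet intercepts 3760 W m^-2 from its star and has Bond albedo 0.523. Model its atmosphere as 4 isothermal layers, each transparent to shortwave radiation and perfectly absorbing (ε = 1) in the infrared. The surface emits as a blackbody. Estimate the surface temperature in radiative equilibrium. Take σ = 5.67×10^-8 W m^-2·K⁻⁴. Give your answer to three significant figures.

446 kelvin

OLR = S(1−α)/4 = 448.4 W m^-2; the top layer radiates at T_e = 298.2 K.
For an N-layer opaque stack, T_s⁴ = (N+1)T_e⁴, hence T_s = (5)^(1/4)×298.2 K = 445.9 K.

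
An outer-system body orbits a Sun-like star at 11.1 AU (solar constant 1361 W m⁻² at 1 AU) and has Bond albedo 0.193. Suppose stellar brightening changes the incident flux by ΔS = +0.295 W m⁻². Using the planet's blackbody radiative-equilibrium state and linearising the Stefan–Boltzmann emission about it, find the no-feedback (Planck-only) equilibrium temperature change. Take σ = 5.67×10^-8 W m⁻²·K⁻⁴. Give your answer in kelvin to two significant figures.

Flux at the orbit: S = 1361/(11.1)² = 11.05 W m⁻².
Reference equilibrium: T_e = [S(1−α)/(4σ)]^(1/4) = 79.18 K.
Only a fraction (1−α) is absorbed and it's spread over 4πR², so ΔF = (1−α)ΔS/4 = 0.05952 W m⁻².
Linearising σT⁴ gives d(σT⁴)/dT = 4σT_e³ = 0.1126 W m⁻² per K.
Hence the no-feedback warming is ΔF/(4σT_e³) = 0.529 K.

0.53 K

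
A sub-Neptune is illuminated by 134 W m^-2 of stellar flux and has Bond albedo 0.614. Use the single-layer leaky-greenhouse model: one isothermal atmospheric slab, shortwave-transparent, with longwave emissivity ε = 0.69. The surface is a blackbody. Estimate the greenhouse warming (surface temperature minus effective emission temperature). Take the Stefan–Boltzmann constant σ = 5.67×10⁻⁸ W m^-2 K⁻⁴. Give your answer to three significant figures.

Effective emission temperature (TOA balance): σT_e⁴ = S(1−α)/4 = 12.93 W m^-2 → T_e = 122.9 K.
For a single slab of emissivity ε, T_s⁴ = 2T_e⁴/(2−ε); thus T_s = 122.9·(1.527)^(1/4) = 136.6 K.
T_s − T_e = 136.6 − 122.9 = 13.71 K.

13.7 K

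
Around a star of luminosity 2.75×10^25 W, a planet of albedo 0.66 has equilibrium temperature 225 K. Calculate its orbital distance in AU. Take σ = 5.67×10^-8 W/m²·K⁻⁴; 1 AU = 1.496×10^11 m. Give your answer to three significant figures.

0.239 AU

The flux needed for this T is 4σT⁴/(1−0.66) = 1710 W/m².
S = L/(4πd²) → d = √(L/4πS) = √(2.75×10^25/(4π·1710)) = 3.578×10^10 m = 0.2392 AU.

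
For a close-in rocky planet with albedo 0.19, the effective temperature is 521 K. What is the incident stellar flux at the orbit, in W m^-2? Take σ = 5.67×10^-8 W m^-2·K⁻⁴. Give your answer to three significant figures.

From S(1−α)/4 = σT⁴: S = 4σT⁴/(1−α).
σT⁴ = 5.67×10⁻⁸·(521)⁴ = 4178 W m^-2.
So S = 4×4178/(1−0.19) = 20630 W m^-2.

20600 W m^-2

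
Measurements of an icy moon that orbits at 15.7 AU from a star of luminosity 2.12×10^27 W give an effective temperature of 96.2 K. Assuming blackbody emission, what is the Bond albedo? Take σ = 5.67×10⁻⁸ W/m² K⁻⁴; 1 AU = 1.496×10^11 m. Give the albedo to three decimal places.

0.365

d = 15.7 × 1.496×10^11 m = 2.349×10^12 m.
Spreading L over a sphere of radius d: S = 2.12×10^27/(4π·2.35×10^12²) = 30.58 W/m².
From σT⁴ = S(1−α)/4 we invert for α: 1−α = 4σT⁴/S.
σT⁴ = 4.856 W/m², so 4σT⁴ = 19.42 W/m².
Hence α = 1 − 19.42/30.58 = 0.3648.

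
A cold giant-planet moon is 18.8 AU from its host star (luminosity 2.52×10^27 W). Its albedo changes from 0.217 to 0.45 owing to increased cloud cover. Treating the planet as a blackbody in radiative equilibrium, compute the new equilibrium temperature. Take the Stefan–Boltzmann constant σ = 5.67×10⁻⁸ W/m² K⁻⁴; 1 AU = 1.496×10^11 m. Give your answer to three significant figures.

d = 18.8 × 1.496×10^11 m = 2.812×10^12 m.
Flux at the orbit: S = L/(4πd²) = 2.52×10^27/(4π·(2.81×10^12)²) = 25.35 W/m².
T₂ = [S(1−α₂)/(4σ)]^(1/4) = [25.35·0.55/(4σ)]^(1/4) = 88.55 K.

88.5 K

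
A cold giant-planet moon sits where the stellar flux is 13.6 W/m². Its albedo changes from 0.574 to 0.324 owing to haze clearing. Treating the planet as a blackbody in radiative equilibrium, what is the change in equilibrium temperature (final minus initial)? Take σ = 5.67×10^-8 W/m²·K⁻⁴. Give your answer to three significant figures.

Before: T₁ = [13.60·0.426/(4σ)]^(1/4) = 71.09 K.
Final:   T₂ = [S(1−0.324)/(4σ)]^(1/4) = 79.79 K.
Change: 79.79 − 71.09 = 8.699 K.

8.70 K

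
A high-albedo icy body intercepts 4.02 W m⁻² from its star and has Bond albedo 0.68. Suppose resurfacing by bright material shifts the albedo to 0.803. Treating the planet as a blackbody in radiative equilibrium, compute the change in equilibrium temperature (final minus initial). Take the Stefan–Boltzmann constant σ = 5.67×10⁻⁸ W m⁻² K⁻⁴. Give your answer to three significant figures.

-5.57 kelvin

Before: T₁ = [4.020·0.32/(4σ)]^(1/4) = 48.80 K.
After:  T₂ = [4.020·0.197/(4σ)]^(1/4) = 43.23 K.
Change: 43.23 − 48.80 = -5.574 K.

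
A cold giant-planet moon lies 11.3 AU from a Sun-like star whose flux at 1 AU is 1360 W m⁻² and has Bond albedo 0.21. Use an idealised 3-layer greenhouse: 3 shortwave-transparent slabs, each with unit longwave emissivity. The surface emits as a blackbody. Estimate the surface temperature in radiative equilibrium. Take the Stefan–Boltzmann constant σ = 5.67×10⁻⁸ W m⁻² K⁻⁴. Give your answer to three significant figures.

110 K

By the inverse-square law, S = 1360/11.3² = 10.65 W m⁻².
The effective emission temperature is T_e = [S(1−α)/(4σ)]^¼ = 78.04 K.
Layer-by-layer balance gives σT_s⁴ = (N+1)σT_e⁴, so T_s = 4^¼·78.04 = 110.4 K.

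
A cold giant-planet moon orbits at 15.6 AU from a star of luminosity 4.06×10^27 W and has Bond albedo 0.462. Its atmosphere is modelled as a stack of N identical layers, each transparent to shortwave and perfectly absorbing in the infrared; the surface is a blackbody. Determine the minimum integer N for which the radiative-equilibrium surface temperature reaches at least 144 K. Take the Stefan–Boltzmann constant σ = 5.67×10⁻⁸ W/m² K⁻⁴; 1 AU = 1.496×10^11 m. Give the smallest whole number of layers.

3

d = 15.6 × 1.496×10^11 m = 2.334×10^12 m.
Spreading L over a sphere of radius d: S = 4.06×10^27/(4π·2.33×10^12²) = 59.32 W/m².
Top-of-atmosphere balance: σT_e⁴ = S(1−α)/4 = 7.979 W/m² → T_e = 108.9 K.
Need (N+1)T_e⁴ ≥ T_s⁴, i.e. N+1 ≥ (144/108.9)⁴ = 3.056.
So N ≥ 2.056; the smallest integer is N = 3.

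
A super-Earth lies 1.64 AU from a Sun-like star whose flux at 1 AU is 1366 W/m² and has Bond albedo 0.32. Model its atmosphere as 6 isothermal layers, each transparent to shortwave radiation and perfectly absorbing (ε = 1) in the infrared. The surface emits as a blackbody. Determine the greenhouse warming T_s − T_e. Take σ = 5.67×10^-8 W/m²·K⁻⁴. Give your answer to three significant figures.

Flux at the orbit: S = 1366/(1.64)² = 507.9 W/m².
OLR = S(1−α)/4 = 86.34 W/m²; the top layer radiates at T_e = 197.5 K.
T_s = (N+1)^(1/4)·T_e = 321.3 K.
So the greenhouse effect raises the surface by 321.3 − 197.5 = 123.8 K.

124 K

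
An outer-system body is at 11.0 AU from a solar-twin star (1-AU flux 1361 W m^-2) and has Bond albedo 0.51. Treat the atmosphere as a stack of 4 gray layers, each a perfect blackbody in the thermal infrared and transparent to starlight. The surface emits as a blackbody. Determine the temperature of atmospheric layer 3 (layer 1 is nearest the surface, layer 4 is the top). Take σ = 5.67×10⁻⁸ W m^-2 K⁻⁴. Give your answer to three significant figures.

Irradiance scales as 1/d², so S = 1361 W m^-2 × (1/11.0)² = 11.25 W m^-2.
OLR = S(1−α)/4 = 1.378 W m^-2; the top layer radiates at T_e = 70.21 K.
The net upward flux σT_e⁴ is constant between every pair of levels, so T_k⁴ = (N+1−k)T_e⁴.
With k = 3: T_3 = (4+1−3)^¼·70.21 K = 83.50 K.

83.5 K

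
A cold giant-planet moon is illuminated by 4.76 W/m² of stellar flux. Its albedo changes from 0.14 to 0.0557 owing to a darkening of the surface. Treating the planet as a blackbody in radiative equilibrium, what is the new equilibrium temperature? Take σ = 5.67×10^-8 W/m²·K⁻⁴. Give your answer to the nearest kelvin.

New equilibrium: T₂ = [(1−0.0557)·4.760/(4σ)]^(1/4) = 66.72 K.

67 K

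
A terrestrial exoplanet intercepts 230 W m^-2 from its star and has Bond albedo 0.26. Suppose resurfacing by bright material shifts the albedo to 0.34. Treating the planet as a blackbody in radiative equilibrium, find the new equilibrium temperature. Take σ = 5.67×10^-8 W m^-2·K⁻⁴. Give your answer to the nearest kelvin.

T₂ = [S(1−α₂)/(4σ)]^(1/4) = [230.0·0.66/(4σ)]^(1/4) = 160.8 K.

161 K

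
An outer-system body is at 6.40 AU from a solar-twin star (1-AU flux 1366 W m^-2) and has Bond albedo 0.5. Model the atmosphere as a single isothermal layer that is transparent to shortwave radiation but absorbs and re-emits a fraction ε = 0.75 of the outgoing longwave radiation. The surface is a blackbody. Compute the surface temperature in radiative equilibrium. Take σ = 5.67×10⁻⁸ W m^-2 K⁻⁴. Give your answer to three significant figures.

104 K

Flux at the orbit: S = 1366/(6.40)² = 33.35 W m^-2.
Effective emission temperature (TOA balance): σT_e⁴ = S(1−α)/4 = 4.169 W m^-2 → T_e = 92.60 K.
For a single slab of emissivity ε, T_s⁴ = 2T_e⁴/(2−ε); thus T_s = 92.60·(1.6)^(1/4) = 104.1 K.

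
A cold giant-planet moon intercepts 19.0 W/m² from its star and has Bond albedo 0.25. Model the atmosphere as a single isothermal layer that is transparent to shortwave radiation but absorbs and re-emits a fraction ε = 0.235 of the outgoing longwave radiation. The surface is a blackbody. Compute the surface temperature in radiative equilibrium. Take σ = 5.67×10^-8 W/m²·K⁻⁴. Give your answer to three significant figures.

The planet radiates to space at T_e = [S(1−α)/(4σ)]^(1/4) = 89.03 K.
For a single slab of emissivity ε, T_s⁴ = 2T_e⁴/(2−ε); thus T_s = 89.03·(1.133)^(1/4) = 91.86 K.

91.9 kelvin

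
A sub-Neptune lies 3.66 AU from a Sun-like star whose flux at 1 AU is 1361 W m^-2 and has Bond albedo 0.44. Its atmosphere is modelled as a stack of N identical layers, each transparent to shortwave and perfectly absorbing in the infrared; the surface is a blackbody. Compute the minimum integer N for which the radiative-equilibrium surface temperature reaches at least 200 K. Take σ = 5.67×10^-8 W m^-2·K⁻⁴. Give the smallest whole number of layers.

Flux at the orbit: S = 1361/(3.66)² = 101.6 W m^-2.
Top-of-atmosphere balance: σT_e⁴ = S(1−α)/4 = 14.22 W m^-2 → T_e = 125.9 K.
T_s = (N+1)^(1/4)·T_e ≥ 200 K requires N+1 ≥ (T_s/T_e)⁴ = (200/125.9)⁴ = 6.378.
So N ≥ 5.378; the smallest integer is N = 6.

6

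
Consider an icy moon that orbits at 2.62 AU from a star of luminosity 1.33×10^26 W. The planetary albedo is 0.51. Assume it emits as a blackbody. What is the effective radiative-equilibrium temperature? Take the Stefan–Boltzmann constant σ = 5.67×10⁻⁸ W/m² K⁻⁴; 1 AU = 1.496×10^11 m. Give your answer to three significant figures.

110 K

Orbital distance: d = 2.62 AU = 3.920×10^11 m.
S = L/(4πd²) = 68.89 W/m².
Absorbed flux (global mean): S(1−α)/4 = 68.89·0.49/4 = 8.439 W/m².
Balancing against σT⁴: T = (8.439/5.67×10⁻⁸)^(1/4) = 110.5 K.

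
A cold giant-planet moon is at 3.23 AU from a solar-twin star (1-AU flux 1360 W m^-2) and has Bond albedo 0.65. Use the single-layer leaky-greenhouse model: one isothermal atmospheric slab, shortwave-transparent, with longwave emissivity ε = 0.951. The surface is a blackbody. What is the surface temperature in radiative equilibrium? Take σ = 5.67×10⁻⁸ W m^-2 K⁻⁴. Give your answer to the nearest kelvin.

By the inverse-square law, S = 1360/3.23² = 130.4 W m^-2.
At the top of the atmosphere, σT_e⁴ = S(1−α)/4 = 11.41 W m^-2, giving T_e = 119.1 K.
For a single slab of emissivity ε, T_s⁴ = 2T_e⁴/(2−ε); thus T_s = 119.1·(1.907)^(1/4) = 139.9 K.

140 K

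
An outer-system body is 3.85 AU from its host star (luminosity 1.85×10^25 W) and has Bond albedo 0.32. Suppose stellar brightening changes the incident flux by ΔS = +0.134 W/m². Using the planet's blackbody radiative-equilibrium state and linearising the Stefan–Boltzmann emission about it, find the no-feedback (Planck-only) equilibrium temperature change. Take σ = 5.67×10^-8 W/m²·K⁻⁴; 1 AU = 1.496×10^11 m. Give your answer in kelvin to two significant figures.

0.46 K

Orbital distance: d = 3.85 AU = 5.760×10^11 m.
Spreading L over a sphere of radius d: S = 1.85×10^25/(4π·5.76×10^11²) = 4.438 W/m².
Reference equilibrium: T_e = [S(1−α)/(4σ)]^(1/4) = 60.40 K.
TOA radiative forcing: ΔF = (1−α)ΔS/4 = 0.68·(+0.134)/4 = 0.02278 W/m².
Linearising σT⁴ gives d(σT⁴)/dT = 4σT_e³ = 0.04997 W/m² per K.
Hence the no-feedback warming is ΔF/(4σT_e³) = 0.456 K.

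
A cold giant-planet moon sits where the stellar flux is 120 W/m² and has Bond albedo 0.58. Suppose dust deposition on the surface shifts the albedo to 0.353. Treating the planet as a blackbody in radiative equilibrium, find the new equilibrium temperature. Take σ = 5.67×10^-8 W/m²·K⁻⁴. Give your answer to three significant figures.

136 kelvin

With the new albedo, S(1−α₂)/4 = 19.41 W/m², so T₂ = 136.0 K.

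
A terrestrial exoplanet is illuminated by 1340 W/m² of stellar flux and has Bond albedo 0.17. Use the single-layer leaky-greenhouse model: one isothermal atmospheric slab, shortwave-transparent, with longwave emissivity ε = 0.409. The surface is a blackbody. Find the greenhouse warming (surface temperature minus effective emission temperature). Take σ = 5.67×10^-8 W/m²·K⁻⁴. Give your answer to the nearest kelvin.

16 K

At the top of the atmosphere, σT_e⁴ = S(1−α)/4 = 278.1 W/m², giving T_e = 264.6 K.
The surface balance (absorbed SW + ε·downward IR = σT_s⁴) with T_a⁴ = T_s⁴/2 reduces to T_s = T_e·[2/(2−ε)]^¼ = 280.2 K.
Greenhouse warming: T_s − T_e = 15.58 K.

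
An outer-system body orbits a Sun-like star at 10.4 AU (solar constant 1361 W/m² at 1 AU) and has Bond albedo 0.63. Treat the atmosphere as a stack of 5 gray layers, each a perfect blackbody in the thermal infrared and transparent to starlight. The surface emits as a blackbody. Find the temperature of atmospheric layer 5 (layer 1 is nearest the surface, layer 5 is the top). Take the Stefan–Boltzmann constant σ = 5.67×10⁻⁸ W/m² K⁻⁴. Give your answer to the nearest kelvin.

Irradiance scales as 1/d², so S = 1361 W/m² × (1/10.4)² = 12.58 W/m².
OLR = S(1−α)/4 = 1.164 W/m²; the top layer radiates at T_e = 67.31 K.
The net upward flux σT_e⁴ is constant between every pair of levels, so T_k⁴ = (N+1−k)T_e⁴.
With k = 5: T_5 = (5+1−5)^¼·67.31 K = 67.31 K.

67 kelvin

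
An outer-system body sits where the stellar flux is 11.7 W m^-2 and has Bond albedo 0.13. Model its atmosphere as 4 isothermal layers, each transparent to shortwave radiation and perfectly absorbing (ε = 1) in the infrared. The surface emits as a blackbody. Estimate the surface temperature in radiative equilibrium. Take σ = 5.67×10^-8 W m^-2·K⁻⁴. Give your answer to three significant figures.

122 K

Top-of-atmosphere balance: σT_e⁴ = S(1−α)/4 = 2.545 W m^-2 → T_e = 81.85 K.
With N = 4 opaque layers, T_s = (N+1)^(1/4)·T_e = 5^(1/4)·81.85 = 122.4 K.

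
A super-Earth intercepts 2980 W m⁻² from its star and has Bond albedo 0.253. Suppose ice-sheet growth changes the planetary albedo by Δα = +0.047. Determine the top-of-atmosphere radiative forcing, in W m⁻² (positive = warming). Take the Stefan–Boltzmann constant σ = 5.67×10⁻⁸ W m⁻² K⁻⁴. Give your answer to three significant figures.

TOA radiative forcing: ΔF = −S·Δα/4 = −2980·(+0.047)/4 = -35.02 W m⁻².

-35.0 W m⁻²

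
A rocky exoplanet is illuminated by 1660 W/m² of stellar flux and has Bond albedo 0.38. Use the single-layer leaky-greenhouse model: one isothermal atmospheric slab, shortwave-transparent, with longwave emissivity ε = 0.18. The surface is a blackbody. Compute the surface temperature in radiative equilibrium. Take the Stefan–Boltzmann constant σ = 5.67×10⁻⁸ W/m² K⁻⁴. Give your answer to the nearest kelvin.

266 K

The planet radiates to space at T_e = [S(1−α)/(4σ)]^(1/4) = 259.5 K.
The surface balance (absorbed SW + ε·downward IR = σT_s⁴) with T_a⁴ = T_s⁴/2 reduces to T_s = T_e·[2/(2−ε)]^¼ = 265.7 K.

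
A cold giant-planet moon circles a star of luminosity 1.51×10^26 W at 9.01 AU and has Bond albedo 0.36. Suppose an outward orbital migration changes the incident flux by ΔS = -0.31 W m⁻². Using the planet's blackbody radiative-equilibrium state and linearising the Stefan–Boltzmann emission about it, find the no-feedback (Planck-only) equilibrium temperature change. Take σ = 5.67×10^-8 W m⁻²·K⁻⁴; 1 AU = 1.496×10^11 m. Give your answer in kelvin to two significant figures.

Orbital distance: d = 9.01 AU = 1.348×10^12 m.
Flux at the orbit: S = L/(4πd²) = 1.51×10^26/(4π·(1.35×10^12)²) = 6.614 W m⁻².
The baseline emission temperature is T_e = 65.73 K.
ΔF = Δ[S(1−α)]/4 = (1−0.36)·-0.31/4 = -0.04960 W m⁻².
Planck response: λ_P = 4σT_e³ = 4·5.67×10⁻⁸·(65.73)³ = 0.06440 W m⁻²/K.
Hence the no-feedback warming is ΔF/(4σT_e³) = -0.770 K.

-0.77 K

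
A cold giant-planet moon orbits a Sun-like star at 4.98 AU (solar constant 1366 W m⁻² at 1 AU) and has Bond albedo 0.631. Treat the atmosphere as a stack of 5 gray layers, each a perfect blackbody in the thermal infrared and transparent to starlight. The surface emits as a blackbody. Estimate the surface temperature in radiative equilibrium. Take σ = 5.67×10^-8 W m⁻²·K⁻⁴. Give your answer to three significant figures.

Flux at the orbit: S = 1366/(4.98)² = 55.08 W m⁻².
OLR = S(1−α)/4 = 5.081 W m⁻²; the top layer radiates at T_e = 97.30 K.
Layer-by-layer balance gives σT_s⁴ = (N+1)σT_e⁴, so T_s = 6^¼·97.30 = 152.3 K.

152 kelvin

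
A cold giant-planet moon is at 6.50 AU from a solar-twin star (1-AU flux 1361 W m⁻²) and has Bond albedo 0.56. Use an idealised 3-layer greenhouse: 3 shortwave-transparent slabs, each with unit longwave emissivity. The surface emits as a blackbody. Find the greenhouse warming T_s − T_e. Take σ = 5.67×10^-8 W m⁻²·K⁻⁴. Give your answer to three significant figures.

36.8 K

Flux at the orbit: S = 1361/(6.50)² = 32.21 W m⁻².
The effective emission temperature is T_e = [S(1−α)/(4σ)]^¼ = 88.91 K.
Surface: T_s = (4)^¼·T_e = 125.7 K.
Warming: T_s − T_e = 36.83 K.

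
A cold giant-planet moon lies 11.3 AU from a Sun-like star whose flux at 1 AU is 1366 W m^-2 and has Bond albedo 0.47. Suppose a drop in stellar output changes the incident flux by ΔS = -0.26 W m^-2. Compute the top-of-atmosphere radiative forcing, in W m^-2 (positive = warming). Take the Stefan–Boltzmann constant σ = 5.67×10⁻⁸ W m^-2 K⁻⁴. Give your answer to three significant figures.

Irradiance scales as 1/d², so S = 1366 W m^-2 × (1/11.3)² = 10.70 W m^-2.
Only a fraction (1−α) is absorbed and it's spread over 4πR², so ΔF = (1−α)ΔS/4 = -0.03445 W m^-2.

-0.0345 W m^-2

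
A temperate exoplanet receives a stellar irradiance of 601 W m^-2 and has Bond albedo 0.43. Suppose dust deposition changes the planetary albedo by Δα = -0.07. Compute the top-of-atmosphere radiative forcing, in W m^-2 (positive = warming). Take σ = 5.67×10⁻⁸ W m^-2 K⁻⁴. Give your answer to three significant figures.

10.5 W m^-2

The change in absorbed flux is Δ[S(1−α)/4] = −SΔα/4 = 10.52 W m^-2.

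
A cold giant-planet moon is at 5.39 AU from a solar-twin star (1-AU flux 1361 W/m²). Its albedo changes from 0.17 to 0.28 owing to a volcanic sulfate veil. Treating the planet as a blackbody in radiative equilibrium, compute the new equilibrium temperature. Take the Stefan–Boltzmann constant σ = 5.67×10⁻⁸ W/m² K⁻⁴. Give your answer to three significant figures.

110 K

Irradiance scales as 1/d², so S = 1361 W/m² × (1/5.39)² = 46.85 W/m².
T₂ = [S(1−α₂)/(4σ)]^(1/4) = [46.85·0.72/(4σ)]^(1/4) = 110.4 K.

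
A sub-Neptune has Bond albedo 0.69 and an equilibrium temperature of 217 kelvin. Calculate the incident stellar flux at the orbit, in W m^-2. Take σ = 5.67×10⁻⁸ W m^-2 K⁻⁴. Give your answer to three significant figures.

1620 W m^-2

Invert the energy balance for S: S = 4σT⁴/(1−α).
σT⁴ = 5.67×10⁻⁸·(217)⁴ = 125.7 W m^-2.
So S = 4×125.7/(1−0.69) = 1622 W m^-2.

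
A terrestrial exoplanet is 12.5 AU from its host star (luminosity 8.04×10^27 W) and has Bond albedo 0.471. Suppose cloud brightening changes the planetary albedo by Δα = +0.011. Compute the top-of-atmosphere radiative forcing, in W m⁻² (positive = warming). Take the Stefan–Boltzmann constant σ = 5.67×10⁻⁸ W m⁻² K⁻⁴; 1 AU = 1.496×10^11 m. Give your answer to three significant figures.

Orbital distance: d = 12.5 AU = 1.870×10^12 m.
Flux at the orbit: S = L/(4πd²) = 8.04×10^27/(4π·(1.87×10^12)²) = 183.0 W m⁻².
The change in absorbed flux is Δ[S(1−α)/4] = −SΔα/4 = -0.5031 W m⁻².

-0.503 W m⁻²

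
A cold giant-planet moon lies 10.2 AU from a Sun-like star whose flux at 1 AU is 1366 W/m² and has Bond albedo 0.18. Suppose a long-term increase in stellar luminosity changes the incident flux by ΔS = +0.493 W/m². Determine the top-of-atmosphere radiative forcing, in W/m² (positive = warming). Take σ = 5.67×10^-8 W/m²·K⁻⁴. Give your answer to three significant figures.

Flux at the orbit: S = 1366/(10.2)² = 13.13 W/m².
Only a fraction (1−α) is absorbed and it's spread over 4πR², so ΔF = (1−α)ΔS/4 = 0.1011 W/m².

0.101 W/m²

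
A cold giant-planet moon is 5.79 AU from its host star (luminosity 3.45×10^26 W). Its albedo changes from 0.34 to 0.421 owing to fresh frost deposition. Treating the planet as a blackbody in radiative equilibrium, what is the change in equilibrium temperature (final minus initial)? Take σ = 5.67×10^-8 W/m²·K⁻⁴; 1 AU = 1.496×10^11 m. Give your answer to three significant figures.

d = 5.79 × 1.496×10^11 m = 8.662×10^11 m.
Flux at the orbit: S = L/(4πd²) = 3.45×10^26/(4π·(8.66×10^11)²) = 36.59 W/m².
With α = 0.34, T₁ = 101.6 K.
After:  T₂ = [36.59·0.579/(4σ)]^(1/4) = 98.31 K.
Change: 98.31 − 101.6 = -3.271 K.

-3.27 kelvin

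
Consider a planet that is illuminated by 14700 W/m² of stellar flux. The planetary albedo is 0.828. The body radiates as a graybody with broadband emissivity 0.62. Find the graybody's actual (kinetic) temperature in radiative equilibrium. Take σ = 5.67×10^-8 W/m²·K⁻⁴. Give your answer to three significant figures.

Averaging over the sphere, the absorbed flux is S(1−α)/4 = 632.1 W/m².
Radiative balance εσT⁴ = 632.1 gives T = [632.1/(0.62·σ)]^(1/4) = 366.2 K.

366 K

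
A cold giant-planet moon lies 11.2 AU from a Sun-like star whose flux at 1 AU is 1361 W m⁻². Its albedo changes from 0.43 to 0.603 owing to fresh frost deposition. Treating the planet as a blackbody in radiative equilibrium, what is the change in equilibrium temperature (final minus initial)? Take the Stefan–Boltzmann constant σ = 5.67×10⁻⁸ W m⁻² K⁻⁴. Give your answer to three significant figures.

-6.25 K

Flux at the orbit: S = 1361/(11.2)² = 10.85 W m⁻².
With α = 0.43, T₁ = 72.26 K.
With α = 0.603, T₂ = 66.01 K.
ΔT = T₂ − T₁ = -6.248 K.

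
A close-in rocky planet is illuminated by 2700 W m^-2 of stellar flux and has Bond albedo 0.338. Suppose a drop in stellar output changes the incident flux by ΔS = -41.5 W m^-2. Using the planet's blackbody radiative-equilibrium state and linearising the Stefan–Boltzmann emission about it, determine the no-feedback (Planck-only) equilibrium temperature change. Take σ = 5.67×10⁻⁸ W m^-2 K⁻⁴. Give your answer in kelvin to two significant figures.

-1.1 K

Unperturbed T_e = [2700·(1−0.338)/(4σ)]^¼ = 298.0 K.
ΔF = Δ[S(1−α)]/4 = (1−0.338)·-41.5/4 = -6.868 W m^-2.
Planck response: λ_P = 4σT_e³ = 4·5.67×10⁻⁸·(298.0)³ = 5.999 W m^-2/K.
ΔT₀ = ΔF/λ_P = -6.868/5.999 = -1.14 K.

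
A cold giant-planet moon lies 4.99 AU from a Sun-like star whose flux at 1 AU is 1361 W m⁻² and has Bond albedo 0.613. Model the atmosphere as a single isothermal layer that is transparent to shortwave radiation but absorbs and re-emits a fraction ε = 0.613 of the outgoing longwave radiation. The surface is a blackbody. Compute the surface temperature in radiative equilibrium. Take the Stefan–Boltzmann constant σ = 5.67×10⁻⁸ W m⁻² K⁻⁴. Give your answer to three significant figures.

108 K

By the inverse-square law, S = 1361/4.99² = 54.66 W m⁻².
Effective emission temperature (TOA balance): σT_e⁴ = S(1−α)/4 = 5.288 W m⁻² → T_e = 98.27 K.
Surface balance with a leaky layer gives σT_s⁴ = σT_e⁴·2/(2−ε), so T_s = T_e·[2/(2−0.613)]^(1/4) = 107.7 K.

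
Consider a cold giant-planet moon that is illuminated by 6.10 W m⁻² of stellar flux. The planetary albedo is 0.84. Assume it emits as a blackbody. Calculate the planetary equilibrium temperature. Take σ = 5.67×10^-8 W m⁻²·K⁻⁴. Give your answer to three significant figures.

45.5 K

The planet absorbs (1−α)S over its disc πR² and re-emits over 4πR², so the mean absorbed flux is (1−0.84)·6.100/4 = 0.2440 W m⁻².
Balancing against σT⁴: T = (0.2440/5.67×10⁻⁸)^(1/4) = 45.55 K.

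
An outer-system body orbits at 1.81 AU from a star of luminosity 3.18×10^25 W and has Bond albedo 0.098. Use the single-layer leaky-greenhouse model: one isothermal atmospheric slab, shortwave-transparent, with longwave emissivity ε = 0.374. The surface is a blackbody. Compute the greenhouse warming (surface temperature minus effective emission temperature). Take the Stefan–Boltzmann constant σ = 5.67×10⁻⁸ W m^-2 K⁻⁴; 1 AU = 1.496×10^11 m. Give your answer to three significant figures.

5.75 kelvin

d = 1.81 × 1.496×10^11 m = 2.708×10^11 m.
Spreading L over a sphere of radius d: S = 3.18×10^25/(4π·2.71×10^11²) = 34.51 W m^-2.
At the top of the atmosphere, σT_e⁴ = S(1−α)/4 = 7.783 W m^-2, giving T_e = 108.2 K.
The surface balance (absorbed SW + ε·downward IR = σT_s⁴) with T_a⁴ = T_s⁴/2 reduces to T_s = T_e·[2/(2−ε)]^¼ = 114.0 K.
The atmosphere warms the surface by 5.750 K.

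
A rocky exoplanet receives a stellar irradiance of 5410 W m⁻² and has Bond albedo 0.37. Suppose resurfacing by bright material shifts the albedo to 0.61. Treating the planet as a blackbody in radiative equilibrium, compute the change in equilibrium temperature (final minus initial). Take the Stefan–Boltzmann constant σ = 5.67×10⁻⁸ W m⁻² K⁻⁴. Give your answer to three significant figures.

-39.6 K

Initial: T₁ = [S(1−0.37)/(4σ)]^(1/4) = 350.1 K.
After:  T₂ = [5410·0.39/(4σ)]^(1/4) = 310.6 K.
Change: 310.6 − 350.1 = -39.56 K.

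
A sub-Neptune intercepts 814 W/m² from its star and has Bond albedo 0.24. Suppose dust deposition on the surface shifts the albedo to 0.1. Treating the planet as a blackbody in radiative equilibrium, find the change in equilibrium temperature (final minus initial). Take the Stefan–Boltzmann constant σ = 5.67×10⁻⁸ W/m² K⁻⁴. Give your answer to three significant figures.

9.87 K

Before: T₁ = [814.0·0.76/(4σ)]^(1/4) = 228.5 K.
Final:   T₂ = [S(1−0.1)/(4σ)]^(1/4) = 238.4 K.
Change: 238.4 − 228.5 = 9.867 K.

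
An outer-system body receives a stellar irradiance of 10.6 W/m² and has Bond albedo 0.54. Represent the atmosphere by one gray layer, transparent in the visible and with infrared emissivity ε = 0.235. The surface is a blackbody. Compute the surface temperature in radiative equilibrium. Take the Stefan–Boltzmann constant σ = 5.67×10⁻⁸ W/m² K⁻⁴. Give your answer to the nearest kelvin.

70 kelvin

Effective emission temperature (TOA balance): σT_e⁴ = S(1−α)/4 = 1.219 W/m² → T_e = 68.09 K.
For a single slab of emissivity ε, T_s⁴ = 2T_e⁴/(2−ε); thus T_s = 68.09·(1.133)^(1/4) = 70.25 K.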